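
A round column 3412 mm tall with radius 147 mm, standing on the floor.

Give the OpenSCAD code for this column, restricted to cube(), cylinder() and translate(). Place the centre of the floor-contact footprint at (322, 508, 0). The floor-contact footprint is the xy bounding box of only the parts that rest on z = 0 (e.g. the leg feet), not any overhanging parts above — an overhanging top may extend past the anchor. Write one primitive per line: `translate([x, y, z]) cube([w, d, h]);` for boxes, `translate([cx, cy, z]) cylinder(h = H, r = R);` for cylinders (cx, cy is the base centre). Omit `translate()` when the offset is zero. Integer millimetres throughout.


translate([322, 508, 0]) cylinder(h = 3412, r = 147);


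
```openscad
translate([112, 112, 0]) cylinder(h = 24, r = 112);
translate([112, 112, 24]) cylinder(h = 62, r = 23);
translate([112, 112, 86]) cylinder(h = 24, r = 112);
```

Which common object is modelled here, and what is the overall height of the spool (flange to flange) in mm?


A spool. The overall height is 110 mm.

Three coaxial cylinders, large–small–large — a spool. Two 24 mm flanges and a 62 mm core give 24 + 62 + 24 = 110 mm.


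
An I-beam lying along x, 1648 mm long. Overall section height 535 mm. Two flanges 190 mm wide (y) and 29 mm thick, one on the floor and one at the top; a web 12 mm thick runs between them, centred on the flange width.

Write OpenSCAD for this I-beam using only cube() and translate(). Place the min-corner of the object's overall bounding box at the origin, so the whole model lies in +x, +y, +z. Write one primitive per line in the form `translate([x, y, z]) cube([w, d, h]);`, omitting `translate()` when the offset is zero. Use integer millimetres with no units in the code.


cube([1648, 190, 29]);
translate([0, 89, 29]) cube([1648, 12, 477]);
translate([0, 0, 506]) cube([1648, 190, 29]);


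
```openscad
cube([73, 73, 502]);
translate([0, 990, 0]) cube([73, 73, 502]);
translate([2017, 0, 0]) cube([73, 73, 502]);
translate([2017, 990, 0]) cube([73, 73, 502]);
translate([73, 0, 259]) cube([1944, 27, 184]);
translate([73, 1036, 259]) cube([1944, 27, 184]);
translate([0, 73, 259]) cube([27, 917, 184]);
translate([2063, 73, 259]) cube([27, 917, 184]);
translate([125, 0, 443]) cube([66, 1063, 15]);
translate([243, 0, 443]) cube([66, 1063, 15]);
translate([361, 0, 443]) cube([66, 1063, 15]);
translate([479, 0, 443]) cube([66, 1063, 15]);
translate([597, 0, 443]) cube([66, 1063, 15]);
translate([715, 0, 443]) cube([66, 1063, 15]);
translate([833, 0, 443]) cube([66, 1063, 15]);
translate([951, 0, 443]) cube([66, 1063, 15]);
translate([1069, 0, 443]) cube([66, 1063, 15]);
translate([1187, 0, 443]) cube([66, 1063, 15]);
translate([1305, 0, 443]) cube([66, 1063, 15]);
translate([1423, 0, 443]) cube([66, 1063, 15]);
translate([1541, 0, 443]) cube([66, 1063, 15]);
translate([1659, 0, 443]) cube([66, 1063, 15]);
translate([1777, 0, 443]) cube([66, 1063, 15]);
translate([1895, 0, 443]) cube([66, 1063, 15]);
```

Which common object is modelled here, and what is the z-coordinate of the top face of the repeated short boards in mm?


A bed frame. The slat-top height is 458 mm.

Four posts, four rails, and a row of slats — a bed frame. Slats sit on the rails at z = 259 + 184 = 443; with slat thickness 15, the top is 458 mm.


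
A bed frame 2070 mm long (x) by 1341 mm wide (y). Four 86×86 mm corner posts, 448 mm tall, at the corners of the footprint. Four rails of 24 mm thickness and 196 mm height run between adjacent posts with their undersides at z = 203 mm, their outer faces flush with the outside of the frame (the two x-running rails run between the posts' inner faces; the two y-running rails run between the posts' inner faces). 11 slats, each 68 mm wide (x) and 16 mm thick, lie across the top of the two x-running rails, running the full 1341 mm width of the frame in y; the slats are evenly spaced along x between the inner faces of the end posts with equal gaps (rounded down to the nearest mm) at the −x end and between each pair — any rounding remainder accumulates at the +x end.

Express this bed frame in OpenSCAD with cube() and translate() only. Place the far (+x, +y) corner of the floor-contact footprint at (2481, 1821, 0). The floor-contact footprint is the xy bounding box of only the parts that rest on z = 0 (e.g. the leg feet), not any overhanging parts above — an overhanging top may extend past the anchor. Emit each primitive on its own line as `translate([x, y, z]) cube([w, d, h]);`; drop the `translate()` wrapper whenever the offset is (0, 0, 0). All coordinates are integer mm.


translate([411, 480, 0]) cube([86, 86, 448]);
translate([411, 1735, 0]) cube([86, 86, 448]);
translate([2395, 480, 0]) cube([86, 86, 448]);
translate([2395, 1735, 0]) cube([86, 86, 448]);
translate([497, 480, 203]) cube([1898, 24, 196]);
translate([497, 1797, 203]) cube([1898, 24, 196]);
translate([411, 566, 203]) cube([24, 1169, 196]);
translate([2457, 566, 203]) cube([24, 1169, 196]);
translate([592, 480, 399]) cube([68, 1341, 16]);
translate([755, 480, 399]) cube([68, 1341, 16]);
translate([918, 480, 399]) cube([68, 1341, 16]);
translate([1081, 480, 399]) cube([68, 1341, 16]);
translate([1244, 480, 399]) cube([68, 1341, 16]);
translate([1407, 480, 399]) cube([68, 1341, 16]);
translate([1570, 480, 399]) cube([68, 1341, 16]);
translate([1733, 480, 399]) cube([68, 1341, 16]);
translate([1896, 480, 399]) cube([68, 1341, 16]);
translate([2059, 480, 399]) cube([68, 1341, 16]);
translate([2222, 480, 399]) cube([68, 1341, 16]);


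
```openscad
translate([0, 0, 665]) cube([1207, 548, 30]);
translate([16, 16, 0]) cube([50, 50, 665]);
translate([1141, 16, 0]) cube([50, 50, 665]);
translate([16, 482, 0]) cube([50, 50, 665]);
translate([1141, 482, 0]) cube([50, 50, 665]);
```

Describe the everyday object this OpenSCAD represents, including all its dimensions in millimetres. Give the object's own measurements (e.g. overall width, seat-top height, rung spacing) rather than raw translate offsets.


A rectangular dining table. The top is 1207×548×30 mm with its upper surface at z = 695 mm. It stands on four 50×50 mm square legs, each inset 16 mm from the nearest pair of top edges, running from the floor to the underside of the top.


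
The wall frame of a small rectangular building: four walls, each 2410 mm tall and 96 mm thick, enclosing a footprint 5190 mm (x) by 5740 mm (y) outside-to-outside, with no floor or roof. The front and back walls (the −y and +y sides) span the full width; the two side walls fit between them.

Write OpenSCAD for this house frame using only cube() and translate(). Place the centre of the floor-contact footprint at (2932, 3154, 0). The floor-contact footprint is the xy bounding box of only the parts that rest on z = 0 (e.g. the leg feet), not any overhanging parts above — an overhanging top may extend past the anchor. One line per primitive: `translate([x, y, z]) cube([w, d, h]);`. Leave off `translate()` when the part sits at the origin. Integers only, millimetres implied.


translate([337, 284, 0]) cube([5190, 96, 2410]);
translate([337, 5928, 0]) cube([5190, 96, 2410]);
translate([337, 380, 0]) cube([96, 5548, 2410]);
translate([5431, 380, 0]) cube([96, 5548, 2410]);


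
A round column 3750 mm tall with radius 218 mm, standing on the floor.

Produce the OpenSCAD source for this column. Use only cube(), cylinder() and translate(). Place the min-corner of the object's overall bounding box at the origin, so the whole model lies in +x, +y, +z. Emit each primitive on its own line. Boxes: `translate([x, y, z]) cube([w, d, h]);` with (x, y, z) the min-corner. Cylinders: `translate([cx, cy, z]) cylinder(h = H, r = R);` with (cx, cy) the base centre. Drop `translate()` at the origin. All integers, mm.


translate([218, 218, 0]) cylinder(h = 3750, r = 218);


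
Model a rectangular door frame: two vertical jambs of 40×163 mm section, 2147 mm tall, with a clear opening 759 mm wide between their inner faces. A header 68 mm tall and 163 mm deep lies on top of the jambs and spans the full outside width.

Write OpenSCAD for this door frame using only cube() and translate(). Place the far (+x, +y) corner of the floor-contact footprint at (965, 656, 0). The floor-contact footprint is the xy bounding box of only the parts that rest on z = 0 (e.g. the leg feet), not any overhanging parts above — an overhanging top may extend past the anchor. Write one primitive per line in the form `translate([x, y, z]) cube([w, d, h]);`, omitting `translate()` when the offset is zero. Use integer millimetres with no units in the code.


translate([126, 493, 0]) cube([40, 163, 2147]);
translate([925, 493, 0]) cube([40, 163, 2147]);
translate([126, 493, 2147]) cube([839, 163, 68]);


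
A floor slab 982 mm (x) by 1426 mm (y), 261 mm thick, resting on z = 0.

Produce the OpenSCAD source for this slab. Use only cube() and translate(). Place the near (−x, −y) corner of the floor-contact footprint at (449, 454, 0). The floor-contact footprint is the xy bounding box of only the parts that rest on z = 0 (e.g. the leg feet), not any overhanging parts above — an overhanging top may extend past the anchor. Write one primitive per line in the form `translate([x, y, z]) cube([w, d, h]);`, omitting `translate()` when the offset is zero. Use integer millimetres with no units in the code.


translate([449, 454, 0]) cube([982, 1426, 261]);


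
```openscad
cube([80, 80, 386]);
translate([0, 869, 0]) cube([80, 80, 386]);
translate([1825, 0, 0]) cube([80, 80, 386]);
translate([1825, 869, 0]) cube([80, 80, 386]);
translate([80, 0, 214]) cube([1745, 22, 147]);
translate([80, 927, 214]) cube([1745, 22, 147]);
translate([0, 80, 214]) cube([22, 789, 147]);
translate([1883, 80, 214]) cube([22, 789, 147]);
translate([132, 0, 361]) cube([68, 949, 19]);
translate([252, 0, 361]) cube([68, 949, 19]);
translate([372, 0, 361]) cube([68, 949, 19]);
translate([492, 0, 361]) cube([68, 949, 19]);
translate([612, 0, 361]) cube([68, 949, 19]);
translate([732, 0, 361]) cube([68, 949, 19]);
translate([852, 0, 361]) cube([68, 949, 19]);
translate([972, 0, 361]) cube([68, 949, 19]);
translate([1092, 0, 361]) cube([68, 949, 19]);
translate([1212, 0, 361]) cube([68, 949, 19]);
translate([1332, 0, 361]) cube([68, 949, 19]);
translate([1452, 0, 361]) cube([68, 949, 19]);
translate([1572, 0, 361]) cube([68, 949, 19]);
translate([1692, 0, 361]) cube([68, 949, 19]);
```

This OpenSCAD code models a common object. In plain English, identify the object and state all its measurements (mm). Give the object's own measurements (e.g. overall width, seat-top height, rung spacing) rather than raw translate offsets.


A bed frame 1905 mm long (x) by 949 mm wide (y). Four 80×80 mm corner posts, 386 mm tall, at the corners of the footprint. Four rails of 22 mm thickness and 147 mm height run between adjacent posts with their undersides at z = 214 mm, their outer faces flush with the outside of the frame (the two x-running rails run between the posts' inner faces; the two y-running rails run between the posts' inner faces). 14 slats, each 68 mm wide (x) and 19 mm thick, lie across the top of the two x-running rails, running the full 949 mm width of the frame in y; along x they sit between the end posts with a 52 mm gap after the −x posts and between neighbouring slats, leaving 65 mm before the +x posts.


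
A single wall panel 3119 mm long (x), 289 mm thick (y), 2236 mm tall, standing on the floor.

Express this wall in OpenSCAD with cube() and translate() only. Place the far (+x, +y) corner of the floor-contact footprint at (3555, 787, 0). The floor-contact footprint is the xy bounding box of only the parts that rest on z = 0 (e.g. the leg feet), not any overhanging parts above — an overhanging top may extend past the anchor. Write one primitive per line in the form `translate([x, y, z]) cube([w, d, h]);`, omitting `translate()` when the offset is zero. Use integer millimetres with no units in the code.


translate([436, 498, 0]) cube([3119, 289, 2236]);


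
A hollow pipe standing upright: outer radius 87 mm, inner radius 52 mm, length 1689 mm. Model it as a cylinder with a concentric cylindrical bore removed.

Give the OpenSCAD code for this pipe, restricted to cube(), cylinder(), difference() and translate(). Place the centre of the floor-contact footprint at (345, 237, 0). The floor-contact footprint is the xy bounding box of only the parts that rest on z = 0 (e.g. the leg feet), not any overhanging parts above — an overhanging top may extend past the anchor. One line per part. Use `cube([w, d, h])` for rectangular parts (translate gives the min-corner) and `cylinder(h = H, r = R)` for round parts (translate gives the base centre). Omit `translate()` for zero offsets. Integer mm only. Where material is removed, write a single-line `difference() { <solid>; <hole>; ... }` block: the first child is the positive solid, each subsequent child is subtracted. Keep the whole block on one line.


difference() { translate([345, 237, 0]) cylinder(h = 1689, r = 87); translate([345, 237, 0]) cylinder(h = 1689, r = 52); }


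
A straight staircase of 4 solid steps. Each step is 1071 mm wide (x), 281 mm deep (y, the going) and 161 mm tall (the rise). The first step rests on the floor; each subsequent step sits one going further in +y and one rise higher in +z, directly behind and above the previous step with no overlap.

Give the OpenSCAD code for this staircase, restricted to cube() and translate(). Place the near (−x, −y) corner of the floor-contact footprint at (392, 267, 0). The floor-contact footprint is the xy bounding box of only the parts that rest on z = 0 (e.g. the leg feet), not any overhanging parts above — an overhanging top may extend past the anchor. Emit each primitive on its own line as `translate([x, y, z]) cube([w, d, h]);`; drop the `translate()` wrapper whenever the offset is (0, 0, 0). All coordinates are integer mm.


translate([392, 267, 0]) cube([1071, 281, 161]);
translate([392, 548, 161]) cube([1071, 281, 161]);
translate([392, 829, 322]) cube([1071, 281, 161]);
translate([392, 1110, 483]) cube([1071, 281, 161]);


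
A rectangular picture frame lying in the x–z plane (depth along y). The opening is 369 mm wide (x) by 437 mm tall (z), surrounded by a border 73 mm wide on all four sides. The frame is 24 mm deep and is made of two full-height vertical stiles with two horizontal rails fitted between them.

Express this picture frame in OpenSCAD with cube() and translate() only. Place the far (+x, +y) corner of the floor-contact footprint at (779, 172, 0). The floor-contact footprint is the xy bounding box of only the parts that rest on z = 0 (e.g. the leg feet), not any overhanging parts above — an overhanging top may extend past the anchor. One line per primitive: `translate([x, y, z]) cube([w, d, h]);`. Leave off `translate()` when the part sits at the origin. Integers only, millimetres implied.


translate([264, 148, 0]) cube([73, 24, 583]);
translate([706, 148, 0]) cube([73, 24, 583]);
translate([337, 148, 0]) cube([369, 24, 73]);
translate([337, 148, 510]) cube([369, 24, 73]);


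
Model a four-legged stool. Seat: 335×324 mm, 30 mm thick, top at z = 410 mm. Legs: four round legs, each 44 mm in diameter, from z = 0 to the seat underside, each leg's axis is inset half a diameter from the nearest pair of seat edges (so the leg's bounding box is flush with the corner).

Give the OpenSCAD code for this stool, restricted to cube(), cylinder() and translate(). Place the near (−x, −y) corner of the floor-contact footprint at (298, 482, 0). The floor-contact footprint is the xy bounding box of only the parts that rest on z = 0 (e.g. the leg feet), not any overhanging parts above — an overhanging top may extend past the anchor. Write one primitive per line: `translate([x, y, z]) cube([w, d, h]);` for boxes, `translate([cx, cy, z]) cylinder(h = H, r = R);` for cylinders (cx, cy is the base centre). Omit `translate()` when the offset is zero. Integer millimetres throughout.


translate([298, 482, 380]) cube([335, 324, 30]);
translate([320, 504, 0]) cylinder(h = 380, r = 22);
translate([611, 504, 0]) cylinder(h = 380, r = 22);
translate([320, 784, 0]) cylinder(h = 380, r = 22);
translate([611, 784, 0]) cylinder(h = 380, r = 22);


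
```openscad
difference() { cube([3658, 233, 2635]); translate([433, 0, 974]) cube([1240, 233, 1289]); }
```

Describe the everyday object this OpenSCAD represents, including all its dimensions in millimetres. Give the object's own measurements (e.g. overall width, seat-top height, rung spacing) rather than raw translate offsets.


A wall 3658 mm long (x), 233 mm thick (y), 2635 mm tall, with a rectangular window opening cut through it. The opening is 1240 mm wide and 1289 mm tall; its sill is at z = 974 mm and its near (−x) edge is 433 mm from the wall's −x end. The opening passes through the full wall thickness.


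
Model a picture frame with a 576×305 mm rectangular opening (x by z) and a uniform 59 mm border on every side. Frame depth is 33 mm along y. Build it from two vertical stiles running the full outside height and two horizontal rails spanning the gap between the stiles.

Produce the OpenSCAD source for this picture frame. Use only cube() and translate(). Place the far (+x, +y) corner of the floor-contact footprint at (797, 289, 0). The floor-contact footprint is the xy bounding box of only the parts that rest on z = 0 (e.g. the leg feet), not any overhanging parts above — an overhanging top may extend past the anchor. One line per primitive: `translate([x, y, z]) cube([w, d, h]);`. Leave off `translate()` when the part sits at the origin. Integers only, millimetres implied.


translate([103, 256, 0]) cube([59, 33, 423]);
translate([738, 256, 0]) cube([59, 33, 423]);
translate([162, 256, 0]) cube([576, 33, 59]);
translate([162, 256, 364]) cube([576, 33, 59]);


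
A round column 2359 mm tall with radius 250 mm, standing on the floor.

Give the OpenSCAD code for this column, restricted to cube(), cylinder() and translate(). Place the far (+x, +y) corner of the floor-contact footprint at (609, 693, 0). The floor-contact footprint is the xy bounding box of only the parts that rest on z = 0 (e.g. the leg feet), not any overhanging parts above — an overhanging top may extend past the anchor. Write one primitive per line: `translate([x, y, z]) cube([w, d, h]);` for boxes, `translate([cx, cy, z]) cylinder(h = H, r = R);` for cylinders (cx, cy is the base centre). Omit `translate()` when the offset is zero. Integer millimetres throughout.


translate([359, 443, 0]) cylinder(h = 2359, r = 250);


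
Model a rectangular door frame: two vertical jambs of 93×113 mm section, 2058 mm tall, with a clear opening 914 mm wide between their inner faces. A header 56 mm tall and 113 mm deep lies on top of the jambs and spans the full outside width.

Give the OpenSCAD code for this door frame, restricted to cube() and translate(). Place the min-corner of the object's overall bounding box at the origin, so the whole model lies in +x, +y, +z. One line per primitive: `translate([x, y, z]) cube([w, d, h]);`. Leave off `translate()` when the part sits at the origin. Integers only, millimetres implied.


cube([93, 113, 2058]);
translate([1007, 0, 0]) cube([93, 113, 2058]);
translate([0, 0, 2058]) cube([1100, 113, 56]);


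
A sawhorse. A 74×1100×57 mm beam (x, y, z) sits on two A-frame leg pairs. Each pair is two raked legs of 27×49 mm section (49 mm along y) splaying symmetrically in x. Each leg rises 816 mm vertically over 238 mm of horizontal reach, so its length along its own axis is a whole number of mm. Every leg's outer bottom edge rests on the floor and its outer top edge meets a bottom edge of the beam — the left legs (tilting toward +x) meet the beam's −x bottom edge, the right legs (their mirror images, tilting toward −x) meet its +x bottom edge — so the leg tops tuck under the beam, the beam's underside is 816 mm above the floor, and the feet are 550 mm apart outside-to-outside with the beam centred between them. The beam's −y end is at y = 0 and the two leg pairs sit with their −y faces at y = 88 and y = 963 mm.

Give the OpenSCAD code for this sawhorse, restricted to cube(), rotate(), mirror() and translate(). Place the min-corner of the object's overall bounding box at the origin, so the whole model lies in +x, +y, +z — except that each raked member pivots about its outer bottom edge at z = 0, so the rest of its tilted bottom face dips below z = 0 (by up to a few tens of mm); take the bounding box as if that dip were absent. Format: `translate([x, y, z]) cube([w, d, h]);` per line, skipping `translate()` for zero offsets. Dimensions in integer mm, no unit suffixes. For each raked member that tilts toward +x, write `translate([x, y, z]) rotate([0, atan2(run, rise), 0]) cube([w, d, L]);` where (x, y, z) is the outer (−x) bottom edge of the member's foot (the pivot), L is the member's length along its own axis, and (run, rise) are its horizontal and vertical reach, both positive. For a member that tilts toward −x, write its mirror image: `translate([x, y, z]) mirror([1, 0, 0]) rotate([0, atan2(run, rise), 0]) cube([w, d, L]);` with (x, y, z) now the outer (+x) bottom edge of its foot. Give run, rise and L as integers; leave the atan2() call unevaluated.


translate([238, 0, 816]) cube([74, 1100, 57]);
translate([0, 88, 0]) rotate([0, atan2(238, 816), 0]) cube([27, 49, 850]);
translate([550, 88, 0]) mirror([1, 0, 0]) rotate([0, atan2(238, 816), 0]) cube([27, 49, 850]);
translate([0, 963, 0]) rotate([0, atan2(238, 816), 0]) cube([27, 49, 850]);
translate([550, 963, 0]) mirror([1, 0, 0]) rotate([0, atan2(238, 816), 0]) cube([27, 49, 850]);


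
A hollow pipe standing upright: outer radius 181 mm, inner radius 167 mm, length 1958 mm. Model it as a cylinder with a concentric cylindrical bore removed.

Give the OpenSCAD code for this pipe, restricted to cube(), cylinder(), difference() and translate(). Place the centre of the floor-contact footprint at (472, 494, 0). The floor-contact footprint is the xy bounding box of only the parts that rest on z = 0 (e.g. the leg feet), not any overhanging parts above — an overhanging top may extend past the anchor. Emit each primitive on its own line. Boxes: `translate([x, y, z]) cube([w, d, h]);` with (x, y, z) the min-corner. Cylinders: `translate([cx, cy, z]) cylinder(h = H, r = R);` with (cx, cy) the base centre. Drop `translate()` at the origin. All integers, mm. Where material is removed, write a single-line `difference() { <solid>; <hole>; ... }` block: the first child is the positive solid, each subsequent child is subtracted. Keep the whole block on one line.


difference() { translate([472, 494, 0]) cylinder(h = 1958, r = 181); translate([472, 494, 0]) cylinder(h = 1958, r = 167); }


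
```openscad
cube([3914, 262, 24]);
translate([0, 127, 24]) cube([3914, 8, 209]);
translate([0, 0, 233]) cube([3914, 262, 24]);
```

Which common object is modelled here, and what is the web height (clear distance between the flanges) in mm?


An I-beam. The web height is 209 mm.

Two wide flanges with a thin centred web — an I-beam. Overall 257 mm minus two 24 mm flanges gives a web of 257 − 2·24 = 209 mm.


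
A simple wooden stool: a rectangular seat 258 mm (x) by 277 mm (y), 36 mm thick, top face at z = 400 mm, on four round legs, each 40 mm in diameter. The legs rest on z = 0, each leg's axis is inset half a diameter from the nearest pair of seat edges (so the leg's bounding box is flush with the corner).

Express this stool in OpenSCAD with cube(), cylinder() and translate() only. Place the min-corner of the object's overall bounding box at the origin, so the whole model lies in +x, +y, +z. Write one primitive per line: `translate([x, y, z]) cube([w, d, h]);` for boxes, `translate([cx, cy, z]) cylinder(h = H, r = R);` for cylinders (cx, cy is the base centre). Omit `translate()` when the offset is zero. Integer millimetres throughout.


translate([0, 0, 364]) cube([258, 277, 36]);
translate([20, 20, 0]) cylinder(h = 364, r = 20);
translate([238, 20, 0]) cylinder(h = 364, r = 20);
translate([20, 257, 0]) cylinder(h = 364, r = 20);
translate([238, 257, 0]) cylinder(h = 364, r = 20);


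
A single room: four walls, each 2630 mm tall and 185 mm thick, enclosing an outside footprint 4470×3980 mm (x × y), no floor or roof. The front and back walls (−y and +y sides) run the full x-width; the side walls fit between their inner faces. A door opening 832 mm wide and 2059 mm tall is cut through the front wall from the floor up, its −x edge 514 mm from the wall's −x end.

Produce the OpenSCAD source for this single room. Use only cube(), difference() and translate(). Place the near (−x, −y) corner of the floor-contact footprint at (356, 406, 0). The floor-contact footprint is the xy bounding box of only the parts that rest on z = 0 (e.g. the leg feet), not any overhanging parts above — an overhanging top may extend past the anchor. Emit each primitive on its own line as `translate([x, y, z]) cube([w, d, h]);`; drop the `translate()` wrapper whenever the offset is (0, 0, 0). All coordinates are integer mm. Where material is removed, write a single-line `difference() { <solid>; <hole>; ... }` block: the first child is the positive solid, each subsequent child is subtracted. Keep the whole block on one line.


difference() { translate([356, 406, 0]) cube([4470, 185, 2630]); translate([870, 406, 0]) cube([832, 185, 2059]); }
translate([356, 4201, 0]) cube([4470, 185, 2630]);
translate([356, 591, 0]) cube([185, 3610, 2630]);
translate([4641, 591, 0]) cube([185, 3610, 2630]);


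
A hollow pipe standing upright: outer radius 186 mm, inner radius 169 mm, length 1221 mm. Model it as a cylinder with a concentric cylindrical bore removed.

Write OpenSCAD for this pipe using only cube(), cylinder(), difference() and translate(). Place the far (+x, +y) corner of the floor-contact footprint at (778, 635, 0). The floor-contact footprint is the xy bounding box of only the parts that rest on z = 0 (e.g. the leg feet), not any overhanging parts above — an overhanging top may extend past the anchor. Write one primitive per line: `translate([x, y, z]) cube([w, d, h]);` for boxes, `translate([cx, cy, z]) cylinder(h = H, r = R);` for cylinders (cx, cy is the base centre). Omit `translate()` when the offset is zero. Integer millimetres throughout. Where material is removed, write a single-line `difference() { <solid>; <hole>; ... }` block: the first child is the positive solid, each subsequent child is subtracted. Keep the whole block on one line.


difference() { translate([592, 449, 0]) cylinder(h = 1221, r = 186); translate([592, 449, 0]) cylinder(h = 1221, r = 169); }


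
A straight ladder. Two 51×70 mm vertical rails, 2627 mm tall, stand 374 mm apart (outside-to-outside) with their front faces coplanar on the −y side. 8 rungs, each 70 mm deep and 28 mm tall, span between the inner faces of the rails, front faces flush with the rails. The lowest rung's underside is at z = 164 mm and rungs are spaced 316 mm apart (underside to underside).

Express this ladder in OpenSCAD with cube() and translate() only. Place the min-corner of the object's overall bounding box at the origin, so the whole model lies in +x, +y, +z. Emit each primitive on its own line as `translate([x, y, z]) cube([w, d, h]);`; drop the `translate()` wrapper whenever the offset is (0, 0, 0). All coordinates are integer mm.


cube([51, 70, 2627]);
translate([323, 0, 0]) cube([51, 70, 2627]);
translate([51, 0, 164]) cube([272, 70, 28]);
translate([51, 0, 480]) cube([272, 70, 28]);
translate([51, 0, 796]) cube([272, 70, 28]);
translate([51, 0, 1112]) cube([272, 70, 28]);
translate([51, 0, 1428]) cube([272, 70, 28]);
translate([51, 0, 1744]) cube([272, 70, 28]);
translate([51, 0, 2060]) cube([272, 70, 28]);
translate([51, 0, 2376]) cube([272, 70, 28]);


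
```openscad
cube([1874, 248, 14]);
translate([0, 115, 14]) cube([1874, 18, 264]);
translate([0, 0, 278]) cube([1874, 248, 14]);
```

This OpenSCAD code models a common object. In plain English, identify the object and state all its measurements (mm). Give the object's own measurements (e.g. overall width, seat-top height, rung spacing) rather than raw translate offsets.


An I-beam lying along x, 1874 mm long. Overall section height 292 mm. Two flanges 248 mm wide (y) and 14 mm thick, one on the floor and one at the top; a web 18 mm thick runs between them, centred on the flange width.


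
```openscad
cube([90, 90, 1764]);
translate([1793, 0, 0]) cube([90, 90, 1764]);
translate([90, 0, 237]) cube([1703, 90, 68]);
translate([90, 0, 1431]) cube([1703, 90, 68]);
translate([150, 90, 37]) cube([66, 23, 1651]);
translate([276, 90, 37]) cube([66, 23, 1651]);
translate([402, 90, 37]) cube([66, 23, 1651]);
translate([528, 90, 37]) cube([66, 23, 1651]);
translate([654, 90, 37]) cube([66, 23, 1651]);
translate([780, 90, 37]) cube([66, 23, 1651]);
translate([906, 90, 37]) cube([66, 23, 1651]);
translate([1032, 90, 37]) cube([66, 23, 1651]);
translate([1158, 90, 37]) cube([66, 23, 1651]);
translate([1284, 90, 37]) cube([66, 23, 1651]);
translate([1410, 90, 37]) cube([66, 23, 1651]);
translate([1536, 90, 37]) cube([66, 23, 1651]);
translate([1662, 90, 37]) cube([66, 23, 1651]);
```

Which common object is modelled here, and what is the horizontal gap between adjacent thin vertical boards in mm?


A fence section. The picket gap is 60 mm.

Two posts, two rails, 13 pickets — a fence section. Span 1703 mm holds 13 pickets of 66 mm with 14 equal gaps: ⌊(1703 − 13·66) / 14⌋ = 60 mm.


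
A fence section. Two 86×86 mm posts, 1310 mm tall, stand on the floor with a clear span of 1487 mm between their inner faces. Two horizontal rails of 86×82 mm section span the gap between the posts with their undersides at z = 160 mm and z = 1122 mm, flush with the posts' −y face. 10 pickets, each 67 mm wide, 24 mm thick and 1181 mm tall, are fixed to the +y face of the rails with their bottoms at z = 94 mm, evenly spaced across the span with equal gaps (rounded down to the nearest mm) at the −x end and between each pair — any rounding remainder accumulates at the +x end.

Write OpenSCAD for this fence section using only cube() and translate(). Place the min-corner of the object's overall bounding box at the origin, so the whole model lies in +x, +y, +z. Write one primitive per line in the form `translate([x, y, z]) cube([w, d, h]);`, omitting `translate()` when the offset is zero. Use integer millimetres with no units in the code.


cube([86, 86, 1310]);
translate([1573, 0, 0]) cube([86, 86, 1310]);
translate([86, 0, 160]) cube([1487, 86, 82]);
translate([86, 0, 1122]) cube([1487, 86, 82]);
translate([160, 86, 94]) cube([67, 24, 1181]);
translate([301, 86, 94]) cube([67, 24, 1181]);
translate([442, 86, 94]) cube([67, 24, 1181]);
translate([583, 86, 94]) cube([67, 24, 1181]);
translate([724, 86, 94]) cube([67, 24, 1181]);
translate([865, 86, 94]) cube([67, 24, 1181]);
translate([1006, 86, 94]) cube([67, 24, 1181]);
translate([1147, 86, 94]) cube([67, 24, 1181]);
translate([1288, 86, 94]) cube([67, 24, 1181]);
translate([1429, 86, 94]) cube([67, 24, 1181]);


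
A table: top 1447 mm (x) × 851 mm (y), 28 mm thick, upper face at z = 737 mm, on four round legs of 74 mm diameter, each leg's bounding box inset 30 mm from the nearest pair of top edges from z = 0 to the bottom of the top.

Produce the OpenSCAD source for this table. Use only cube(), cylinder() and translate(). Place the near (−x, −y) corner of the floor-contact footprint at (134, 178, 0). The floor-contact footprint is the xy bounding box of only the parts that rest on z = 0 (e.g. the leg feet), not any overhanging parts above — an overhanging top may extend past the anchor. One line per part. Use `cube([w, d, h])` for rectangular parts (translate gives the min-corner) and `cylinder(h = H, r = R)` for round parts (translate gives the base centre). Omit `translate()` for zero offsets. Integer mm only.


translate([104, 148, 709]) cube([1447, 851, 28]);
translate([171, 215, 0]) cylinder(h = 709, r = 37);
translate([1484, 215, 0]) cylinder(h = 709, r = 37);
translate([171, 932, 0]) cylinder(h = 709, r = 37);
translate([1484, 932, 0]) cylinder(h = 709, r = 37);


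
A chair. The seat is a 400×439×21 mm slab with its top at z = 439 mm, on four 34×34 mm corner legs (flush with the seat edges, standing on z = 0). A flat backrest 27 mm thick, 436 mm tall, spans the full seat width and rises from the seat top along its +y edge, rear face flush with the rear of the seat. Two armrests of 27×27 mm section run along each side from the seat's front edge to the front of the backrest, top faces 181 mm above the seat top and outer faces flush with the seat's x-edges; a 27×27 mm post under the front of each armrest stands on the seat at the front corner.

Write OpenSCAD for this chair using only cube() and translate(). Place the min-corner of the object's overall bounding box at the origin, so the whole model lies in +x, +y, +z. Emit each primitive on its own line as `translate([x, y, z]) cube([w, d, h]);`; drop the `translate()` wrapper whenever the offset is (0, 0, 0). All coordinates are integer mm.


// leg_h = 439 - 21 = 418
// arm post h = 181 - 27 = 154
translate([0, 0, 418]) cube([400, 439, 21]);
cube([34, 34, 418]);
translate([366, 0, 0]) cube([34, 34, 418]);
translate([0, 405, 0]) cube([34, 34, 418]);
translate([366, 405, 0]) cube([34, 34, 418]);
translate([0, 412, 439]) cube([400, 27, 436]);
translate([0, 0, 593]) cube([27, 412, 27]);
translate([373, 0, 593]) cube([27, 412, 27]);
translate([0, 0, 439]) cube([27, 27, 154]);
translate([373, 0, 439]) cube([27, 27, 154]);


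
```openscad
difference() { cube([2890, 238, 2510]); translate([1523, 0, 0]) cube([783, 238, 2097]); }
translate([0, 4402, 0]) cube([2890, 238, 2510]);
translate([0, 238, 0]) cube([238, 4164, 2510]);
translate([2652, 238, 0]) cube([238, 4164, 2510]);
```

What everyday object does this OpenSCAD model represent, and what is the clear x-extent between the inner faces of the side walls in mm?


A single room. The interior width is 2414 mm.

Four walls enclosing a rectangle with a door in the front wall — a room. Outside width 2890 minus two 238 mm walls gives 2414 mm.


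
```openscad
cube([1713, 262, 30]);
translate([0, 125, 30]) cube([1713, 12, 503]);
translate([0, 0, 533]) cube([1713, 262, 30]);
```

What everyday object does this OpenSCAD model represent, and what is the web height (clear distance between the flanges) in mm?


An I-beam. The web height is 503 mm.

Two wide flanges with a thin centred web — an I-beam. Overall 563 mm minus two 30 mm flanges gives a web of 563 − 2·30 = 503 mm.


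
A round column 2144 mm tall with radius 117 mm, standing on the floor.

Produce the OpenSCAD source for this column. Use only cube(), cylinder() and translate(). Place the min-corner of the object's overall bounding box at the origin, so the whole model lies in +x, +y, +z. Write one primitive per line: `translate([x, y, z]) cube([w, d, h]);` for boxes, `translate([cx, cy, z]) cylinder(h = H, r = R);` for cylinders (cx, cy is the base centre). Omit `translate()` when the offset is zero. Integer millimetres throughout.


translate([117, 117, 0]) cylinder(h = 2144, r = 117);


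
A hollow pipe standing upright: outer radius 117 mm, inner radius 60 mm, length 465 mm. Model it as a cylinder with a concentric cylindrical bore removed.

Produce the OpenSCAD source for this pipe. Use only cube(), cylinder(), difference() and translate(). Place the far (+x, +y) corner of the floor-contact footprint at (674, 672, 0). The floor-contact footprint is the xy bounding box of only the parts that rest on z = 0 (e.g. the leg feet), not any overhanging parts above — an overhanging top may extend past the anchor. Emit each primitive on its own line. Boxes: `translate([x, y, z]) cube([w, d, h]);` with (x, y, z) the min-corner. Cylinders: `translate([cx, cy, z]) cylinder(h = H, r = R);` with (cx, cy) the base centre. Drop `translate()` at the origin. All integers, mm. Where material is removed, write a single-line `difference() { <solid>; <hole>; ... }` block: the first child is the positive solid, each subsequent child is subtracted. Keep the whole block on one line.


difference() { translate([557, 555, 0]) cylinder(h = 465, r = 117); translate([557, 555, 0]) cylinder(h = 465, r = 60); }


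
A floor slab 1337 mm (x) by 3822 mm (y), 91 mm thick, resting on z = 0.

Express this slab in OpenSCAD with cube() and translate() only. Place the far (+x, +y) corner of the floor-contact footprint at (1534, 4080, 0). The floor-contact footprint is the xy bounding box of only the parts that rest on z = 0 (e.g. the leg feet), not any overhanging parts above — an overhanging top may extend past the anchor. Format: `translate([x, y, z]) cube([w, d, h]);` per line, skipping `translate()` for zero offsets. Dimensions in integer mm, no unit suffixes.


translate([197, 258, 0]) cube([1337, 3822, 91]);


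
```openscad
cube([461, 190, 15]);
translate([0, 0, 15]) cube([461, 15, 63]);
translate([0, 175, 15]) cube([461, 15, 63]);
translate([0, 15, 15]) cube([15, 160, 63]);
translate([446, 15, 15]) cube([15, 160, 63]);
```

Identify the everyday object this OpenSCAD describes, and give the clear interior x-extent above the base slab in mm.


An open box. The internal width is 431 mm.

A 461×190 base slab with four walls standing on it — an open box. The base is 461 mm wide and the walls are 15 mm thick, so the internal width is 461 − 2 × 15 = 431 mm.


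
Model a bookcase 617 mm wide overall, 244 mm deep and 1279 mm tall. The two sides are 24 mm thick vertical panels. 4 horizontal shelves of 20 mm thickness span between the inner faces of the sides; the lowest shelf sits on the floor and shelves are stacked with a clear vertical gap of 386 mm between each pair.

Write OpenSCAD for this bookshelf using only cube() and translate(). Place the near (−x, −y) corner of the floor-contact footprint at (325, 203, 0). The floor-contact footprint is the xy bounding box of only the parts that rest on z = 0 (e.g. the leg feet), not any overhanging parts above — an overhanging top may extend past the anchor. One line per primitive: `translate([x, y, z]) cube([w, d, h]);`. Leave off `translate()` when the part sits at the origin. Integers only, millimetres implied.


translate([325, 203, 0]) cube([24, 244, 1279]);
translate([918, 203, 0]) cube([24, 244, 1279]);
translate([349, 203, 0]) cube([569, 244, 20]);
translate([349, 203, 406]) cube([569, 244, 20]);
translate([349, 203, 812]) cube([569, 244, 20]);
translate([349, 203, 1218]) cube([569, 244, 20]);


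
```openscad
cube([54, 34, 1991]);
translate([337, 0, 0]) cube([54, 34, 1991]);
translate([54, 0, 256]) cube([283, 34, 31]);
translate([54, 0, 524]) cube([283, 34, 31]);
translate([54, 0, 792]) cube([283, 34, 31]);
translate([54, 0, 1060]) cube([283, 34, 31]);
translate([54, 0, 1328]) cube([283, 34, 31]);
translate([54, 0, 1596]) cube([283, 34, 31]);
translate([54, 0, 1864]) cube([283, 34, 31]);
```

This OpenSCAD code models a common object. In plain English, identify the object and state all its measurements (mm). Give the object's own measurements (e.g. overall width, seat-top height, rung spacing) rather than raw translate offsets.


A straight ladder. Two 54×34 mm vertical rails, 1991 mm tall, stand 391 mm apart (outside-to-outside) with their front faces coplanar on the −y side. 7 rungs, each 34 mm deep and 31 mm tall, span between the inner faces of the rails, front faces flush with the rails. The lowest rung's underside is at z = 256 mm and rungs are spaced 268 mm apart (underside to underside).


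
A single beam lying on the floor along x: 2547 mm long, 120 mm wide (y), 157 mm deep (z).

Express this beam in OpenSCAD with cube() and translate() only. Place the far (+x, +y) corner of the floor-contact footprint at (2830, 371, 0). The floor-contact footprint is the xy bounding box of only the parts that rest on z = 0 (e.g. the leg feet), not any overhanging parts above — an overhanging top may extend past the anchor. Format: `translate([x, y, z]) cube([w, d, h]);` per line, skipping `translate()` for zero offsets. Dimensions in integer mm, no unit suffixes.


translate([283, 251, 0]) cube([2547, 120, 157]);
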